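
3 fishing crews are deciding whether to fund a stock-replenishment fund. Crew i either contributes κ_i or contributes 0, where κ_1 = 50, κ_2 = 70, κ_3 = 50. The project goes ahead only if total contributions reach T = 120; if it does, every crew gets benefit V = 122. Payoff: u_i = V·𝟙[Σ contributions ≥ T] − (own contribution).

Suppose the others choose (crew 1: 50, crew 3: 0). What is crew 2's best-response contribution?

Others' total = 50. Contributing 70 brings total to 120 ≥ 120: gain V − κ_2 = 52.
Best response: 70.

70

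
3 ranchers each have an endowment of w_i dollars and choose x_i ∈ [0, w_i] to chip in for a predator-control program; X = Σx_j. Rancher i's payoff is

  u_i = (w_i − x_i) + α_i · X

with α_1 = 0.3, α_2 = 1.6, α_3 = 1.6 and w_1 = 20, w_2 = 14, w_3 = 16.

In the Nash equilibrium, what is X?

∂u_i/∂x_i = α_i − 1, so rancher i contributes w_i if α_i > 1, else 0.
α_i > 1 for i ∈ {2, 3}; NE contributions (0, 14, 16), X = 30.

30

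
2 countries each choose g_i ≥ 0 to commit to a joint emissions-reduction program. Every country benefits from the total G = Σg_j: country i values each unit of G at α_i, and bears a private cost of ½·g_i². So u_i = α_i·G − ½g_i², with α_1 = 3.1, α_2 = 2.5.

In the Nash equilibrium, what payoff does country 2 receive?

10.875

Country i's FOC: ∂u_i/∂g_i = α_i − g_i = 0, so g_i* = α_i.
NE contributions = (3.1, 2.5); G = 5.6.
u_2 = α_2·G − ½·(g_2)² = 2.5·5.6 − ½·2.5² = 10.875.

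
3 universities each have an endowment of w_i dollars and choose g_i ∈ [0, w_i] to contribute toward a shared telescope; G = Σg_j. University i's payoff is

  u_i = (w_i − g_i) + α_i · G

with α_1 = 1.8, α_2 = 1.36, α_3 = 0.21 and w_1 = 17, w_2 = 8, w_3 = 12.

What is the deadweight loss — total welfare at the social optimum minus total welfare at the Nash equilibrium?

∂u_i/∂g_i = α_i − 1, so university i contributes w_i if α_i > 1, else 0.
α_i > 1 for i ∈ {1, 2}; NE contributions (17, 8, 0), G = 25.
W^NE = Σw_i − G^NE + (Σα_i)·G^NE = 37 + 2.37·25 = 96.25.
Planner: ∂(Σu_j)/∂g_i = Σα_j − 1 = 2.37 > 0, so everyone contributes w_i; G^SO = 37, W^SO = 37 + 2.37·37 = 124.69.
Deadweight loss = 28.44.

28.44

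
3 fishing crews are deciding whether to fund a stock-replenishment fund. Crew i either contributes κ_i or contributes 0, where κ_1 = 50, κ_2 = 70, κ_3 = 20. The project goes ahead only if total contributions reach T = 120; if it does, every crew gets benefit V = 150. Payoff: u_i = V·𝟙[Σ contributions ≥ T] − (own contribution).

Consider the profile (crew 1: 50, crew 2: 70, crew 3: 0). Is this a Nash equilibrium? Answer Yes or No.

Total = 120 ≥ 120: provided.
Crew 1 (pledges 50, payoff 100): dropping to 0 → total 70, payoff 0. No gain.
Crew 2 (pledges 70, payoff 80): dropping to 0 → total 50, payoff 0. No gain.
Crew 3 (pledges 0, payoff 150): pledging 20 → total 140, payoff 130. No gain.

Yes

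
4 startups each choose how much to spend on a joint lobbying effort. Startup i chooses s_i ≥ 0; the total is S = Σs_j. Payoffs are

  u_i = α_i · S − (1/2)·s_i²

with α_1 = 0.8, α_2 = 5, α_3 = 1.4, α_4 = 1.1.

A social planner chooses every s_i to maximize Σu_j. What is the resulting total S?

Planner FOC: ∂(Σu_j)/∂s_i = (Σα_j) − s_i = 0, so s_i^SO = Σα_j = 8.3 for every i; S^SO = 33.2.

33.2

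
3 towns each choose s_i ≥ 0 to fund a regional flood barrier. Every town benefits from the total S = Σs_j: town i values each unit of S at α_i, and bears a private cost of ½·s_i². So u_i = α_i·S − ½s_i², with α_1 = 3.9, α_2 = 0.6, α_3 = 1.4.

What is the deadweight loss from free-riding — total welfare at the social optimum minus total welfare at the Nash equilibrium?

Town i's FOC: ∂u_i/∂s_i = α_i − s_i = 0, so s_i* = α_i.
NE contributions = (3.9, 0.6, 1.4); S = 5.9.
W^NE = (Σα)·S − ½Σα_i² = 5.9² − ½·17.53 = 26.045.
Planner sets s_i = Σα_j = 5.9 for every i, so S^SO = 3·5.9 = 17.7.
W^SO = (Σα)·S^SO − ½·3·(Σα)² = (3/2)·5.9² = 52.215.
Deadweight loss = W^SO − W^NE = 26.17.

26.17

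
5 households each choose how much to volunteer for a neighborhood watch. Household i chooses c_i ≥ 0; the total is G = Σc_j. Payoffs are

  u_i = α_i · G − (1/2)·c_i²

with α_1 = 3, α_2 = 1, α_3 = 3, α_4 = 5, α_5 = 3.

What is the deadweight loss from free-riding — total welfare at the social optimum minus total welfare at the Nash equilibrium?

364

Household i's FOC: ∂u_i/∂c_i = α_i − c_i = 0, so c_i* = α_i.
NE contributions = (3, 1, 3, 5, 3); G = 15.
W^NE = (Σα)·G − ½Σα_i² = 15² − ½·53 = 198.5.
Planner sets c_i = Σα_j = 15 for every i, so G^SO = 5·15 = 75.
W^SO = (Σα)·G^SO − ½·5·(Σα)² = (5/2)·15² = 562.5.
Deadweight loss = W^SO − W^NE = 364.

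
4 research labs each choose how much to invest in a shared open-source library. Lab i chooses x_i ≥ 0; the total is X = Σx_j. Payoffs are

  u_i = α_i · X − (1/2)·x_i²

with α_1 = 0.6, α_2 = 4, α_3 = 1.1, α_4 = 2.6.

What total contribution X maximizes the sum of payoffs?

33.2

Planner FOC: ∂(Σu_j)/∂x_i = (Σα_j) − x_i = 0, so x_i^SO = Σα_j = 8.3 for every i; X^SO = 33.2.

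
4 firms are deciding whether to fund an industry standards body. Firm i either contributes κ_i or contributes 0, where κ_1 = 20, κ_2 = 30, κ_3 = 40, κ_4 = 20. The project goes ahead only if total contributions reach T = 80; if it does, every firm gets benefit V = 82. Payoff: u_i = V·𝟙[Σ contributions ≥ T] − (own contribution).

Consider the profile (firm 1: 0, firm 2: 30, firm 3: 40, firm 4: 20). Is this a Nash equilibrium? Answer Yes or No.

Yes

Total = 90 ≥ 80: provided.
Firm 1 (pledges 0, payoff 82): pledging 20 → total 110, payoff 62. No gain.
Firm 2 (pledges 30, payoff 52): dropping to 0 → total 60, payoff 0. No gain.
Firm 3 (pledges 40, payoff 42): dropping to 0 → total 50, payoff 0. No gain.
Firm 4 (pledges 20, payoff 62): dropping to 0 → total 70, payoff 0. No gain.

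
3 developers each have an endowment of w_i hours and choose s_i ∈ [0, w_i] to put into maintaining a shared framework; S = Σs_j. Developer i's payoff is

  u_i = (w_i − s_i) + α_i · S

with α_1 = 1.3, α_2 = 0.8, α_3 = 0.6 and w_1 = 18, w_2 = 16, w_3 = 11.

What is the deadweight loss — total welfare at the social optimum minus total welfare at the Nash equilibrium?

∂u_i/∂s_i = α_i − 1, so developer i contributes w_i if α_i > 1, else 0.
α_i > 1 for i ∈ {1}; NE contributions (18, 0, 0), S = 18.
W^NE = Σw_i − S^NE + (Σα_i)·S^NE = 45 + 1.7·18 = 75.6.
Planner: ∂(Σu_j)/∂s_i = Σα_j − 1 = 1.7 > 0, so everyone contributes w_i; S^SO = 45, W^SO = 45 + 1.7·45 = 121.5.
Deadweight loss = 45.9.

45.9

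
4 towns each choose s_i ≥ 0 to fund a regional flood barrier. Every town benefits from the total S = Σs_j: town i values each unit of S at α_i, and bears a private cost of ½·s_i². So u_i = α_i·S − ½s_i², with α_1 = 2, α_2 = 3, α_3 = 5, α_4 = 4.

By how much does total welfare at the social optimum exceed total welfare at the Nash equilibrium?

223

Town i's FOC: ∂u_i/∂s_i = α_i − s_i = 0, so s_i* = α_i.
NE contributions = (2, 3, 5, 4); S = 14.
W^NE = (Σα)·S − ½Σα_i² = 14² − ½·54 = 169.
Planner sets s_i = Σα_j = 14 for every i, so S^SO = 4·14 = 56.
W^SO = (Σα)·S^SO − ½·4·(Σα)² = (4/2)·14² = 392.
Deadweight loss = W^SO − W^NE = 223.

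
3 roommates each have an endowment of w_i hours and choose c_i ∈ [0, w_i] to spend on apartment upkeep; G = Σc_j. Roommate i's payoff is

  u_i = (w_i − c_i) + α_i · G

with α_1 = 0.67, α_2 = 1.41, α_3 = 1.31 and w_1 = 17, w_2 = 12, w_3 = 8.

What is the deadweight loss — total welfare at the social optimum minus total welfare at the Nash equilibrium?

40.63

∂u_i/∂c_i = α_i − 1, so roommate i contributes w_i if α_i > 1, else 0.
α_i > 1 for i ∈ {2, 3}; NE contributions (0, 12, 8), G = 20.
W^NE = Σw_i − G^NE + (Σα_i)·G^NE = 37 + 2.39·20 = 84.8.
Planner: ∂(Σu_j)/∂c_i = Σα_j − 1 = 2.39 > 0, so everyone contributes w_i; G^SO = 37, W^SO = 37 + 2.39·37 = 125.43.
Deadweight loss = 40.63.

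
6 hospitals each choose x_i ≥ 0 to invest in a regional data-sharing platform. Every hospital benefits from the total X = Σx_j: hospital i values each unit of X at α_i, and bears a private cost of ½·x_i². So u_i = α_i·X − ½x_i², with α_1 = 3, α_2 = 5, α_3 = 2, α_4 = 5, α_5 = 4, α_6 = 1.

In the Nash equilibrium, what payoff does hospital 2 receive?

Hospital i's FOC: ∂u_i/∂x_i = α_i − x_i = 0, so x_i* = α_i.
NE contributions = (3, 5, 2, 5, 4, 1); X = 20.
u_2 = α_2·X − ½·(x_2)² = 5·20 − ½·5² = 87.5.

87.5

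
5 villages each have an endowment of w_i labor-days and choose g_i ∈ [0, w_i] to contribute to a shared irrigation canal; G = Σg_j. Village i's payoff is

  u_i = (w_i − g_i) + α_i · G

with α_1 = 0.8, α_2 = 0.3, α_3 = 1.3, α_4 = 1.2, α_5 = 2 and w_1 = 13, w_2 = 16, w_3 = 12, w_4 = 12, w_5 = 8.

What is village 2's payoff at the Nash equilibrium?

25.6

∂u_i/∂g_i = α_i − 1, so village i contributes w_i if α_i > 1, else 0.
α_i > 1 for i ∈ {3, 4, 5}; NE contributions (0, 0, 12, 12, 8), G = 32.
u_2 = (16 − 0) + 0.3·32 = 25.6.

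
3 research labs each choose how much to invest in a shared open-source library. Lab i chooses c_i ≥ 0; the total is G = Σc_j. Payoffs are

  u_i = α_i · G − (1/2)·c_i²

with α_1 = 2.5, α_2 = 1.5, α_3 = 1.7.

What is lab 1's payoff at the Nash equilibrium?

Lab i's FOC: ∂u_i/∂c_i = α_i − c_i = 0, so c_i* = α_i.
NE contributions = (2.5, 1.5, 1.7); G = 5.7.
u_1 = α_1·G − ½·(c_1)² = 2.5·5.7 − ½·2.5² = 11.125.

11.125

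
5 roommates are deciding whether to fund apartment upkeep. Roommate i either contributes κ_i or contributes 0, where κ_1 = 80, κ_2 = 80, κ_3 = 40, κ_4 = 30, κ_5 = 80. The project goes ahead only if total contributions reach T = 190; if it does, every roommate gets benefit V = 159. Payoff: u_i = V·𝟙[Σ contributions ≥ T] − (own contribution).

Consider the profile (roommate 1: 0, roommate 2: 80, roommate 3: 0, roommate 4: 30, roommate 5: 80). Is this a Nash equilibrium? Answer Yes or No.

Yes

Total = 190 ≥ 190: provided.
Roommate 1 (pledges 0, payoff 159): pledging 80 → total 270, payoff 79. No gain.
Roommate 2 (pledges 80, payoff 79): dropping to 0 → total 110, payoff 0. No gain.
Roommate 3 (pledges 0, payoff 159): pledging 40 → total 230, payoff 119. No gain.
Roommate 4 (pledges 30, payoff 129): dropping to 0 → total 160, payoff 0. No gain.
Roommate 5 (pledges 80, payoff 79): dropping to 0 → total 110, payoff 0. No gain.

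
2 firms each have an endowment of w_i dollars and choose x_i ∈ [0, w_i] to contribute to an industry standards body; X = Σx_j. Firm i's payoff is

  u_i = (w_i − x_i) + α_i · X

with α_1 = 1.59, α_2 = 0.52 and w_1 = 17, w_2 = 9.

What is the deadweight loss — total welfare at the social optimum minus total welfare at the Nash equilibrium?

∂u_i/∂x_i = α_i − 1, so firm i contributes w_i if α_i > 1, else 0.
α_i > 1 for i ∈ {1}; NE contributions (17, 0), X = 17.
W^NE = Σw_i − X^NE + (Σα_i)·X^NE = 26 + 1.11·17 = 44.87.
Planner: ∂(Σu_j)/∂x_i = Σα_j − 1 = 1.11 > 0, so everyone contributes w_i; X^SO = 26, W^SO = 26 + 1.11·26 = 54.86.
Deadweight loss = 9.99.

9.99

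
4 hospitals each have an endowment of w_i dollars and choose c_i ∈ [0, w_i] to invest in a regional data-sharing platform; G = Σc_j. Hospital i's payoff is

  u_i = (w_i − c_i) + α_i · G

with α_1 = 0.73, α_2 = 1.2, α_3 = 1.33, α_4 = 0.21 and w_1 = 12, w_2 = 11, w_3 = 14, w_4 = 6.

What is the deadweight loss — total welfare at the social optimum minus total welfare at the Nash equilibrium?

∂u_i/∂c_i = α_i − 1, so hospital i contributes w_i if α_i > 1, else 0.
α_i > 1 for i ∈ {2, 3}; NE contributions (0, 11, 14, 0), G = 25.
W^NE = Σw_i − G^NE + (Σα_i)·G^NE = 43 + 2.47·25 = 104.75.
Planner: ∂(Σu_j)/∂c_i = Σα_j − 1 = 2.47 > 0, so everyone contributes w_i; G^SO = 43, W^SO = 43 + 2.47·43 = 149.21.
Deadweight loss = 44.46.

44.46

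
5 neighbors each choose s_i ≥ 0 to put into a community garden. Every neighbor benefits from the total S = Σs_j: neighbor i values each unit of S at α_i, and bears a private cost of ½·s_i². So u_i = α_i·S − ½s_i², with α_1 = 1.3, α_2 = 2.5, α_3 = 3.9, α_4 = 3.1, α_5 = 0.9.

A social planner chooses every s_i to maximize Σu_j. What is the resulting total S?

Planner FOC: ∂(Σu_j)/∂s_i = (Σα_j) − s_i = 0, so s_i^SO = Σα_j = 11.7 for every i; S^SO = 58.5.

58.5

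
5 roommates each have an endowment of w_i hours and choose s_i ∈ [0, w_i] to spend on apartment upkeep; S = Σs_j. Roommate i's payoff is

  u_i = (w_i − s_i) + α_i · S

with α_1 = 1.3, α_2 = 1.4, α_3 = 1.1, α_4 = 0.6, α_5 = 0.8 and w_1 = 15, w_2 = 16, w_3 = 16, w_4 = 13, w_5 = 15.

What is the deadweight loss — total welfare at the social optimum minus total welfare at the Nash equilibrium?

117.6

∂u_i/∂s_i = α_i − 1, so roommate i contributes w_i if α_i > 1, else 0.
α_i > 1 for i ∈ {1, 2, 3}; NE contributions (15, 16, 16, 0, 0), S = 47.
W^NE = Σw_i − S^NE + (Σα_i)·S^NE = 75 + 4.2·47 = 272.4.
Planner: ∂(Σu_j)/∂s_i = Σα_j − 1 = 4.2 > 0, so everyone contributes w_i; S^SO = 75, W^SO = 75 + 4.2·75 = 390.
Deadweight loss = 117.6.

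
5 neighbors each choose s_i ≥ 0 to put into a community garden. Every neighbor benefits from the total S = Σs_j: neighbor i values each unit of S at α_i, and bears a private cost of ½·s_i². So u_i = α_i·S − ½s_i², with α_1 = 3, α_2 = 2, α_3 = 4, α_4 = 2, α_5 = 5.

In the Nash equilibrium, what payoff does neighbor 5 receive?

Neighbor i's FOC: ∂u_i/∂s_i = α_i − s_i = 0, so s_i* = α_i.
NE contributions = (3, 2, 4, 2, 5); S = 16.
u_5 = α_5·S − ½·(s_5)² = 5·16 − ½·5² = 67.5.

67.5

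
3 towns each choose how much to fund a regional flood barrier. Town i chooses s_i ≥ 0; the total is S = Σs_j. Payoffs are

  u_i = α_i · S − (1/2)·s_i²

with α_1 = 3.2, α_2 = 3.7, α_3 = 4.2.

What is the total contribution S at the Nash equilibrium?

Town i's FOC: ∂u_i/∂s_i = α_i − s_i = 0, so s_i* = α_i.
NE contributions = (3.2, 3.7, 4.2); S = 11.1.

11.1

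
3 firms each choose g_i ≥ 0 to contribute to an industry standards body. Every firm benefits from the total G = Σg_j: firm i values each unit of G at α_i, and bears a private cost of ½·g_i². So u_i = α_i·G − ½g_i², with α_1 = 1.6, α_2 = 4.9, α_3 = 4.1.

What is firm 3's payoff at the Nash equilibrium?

35.055

Firm i's FOC: ∂u_i/∂g_i = α_i − g_i = 0, so g_i* = α_i.
NE contributions = (1.6, 4.9, 4.1); G = 10.6.
u_3 = α_3·G − ½·(g_3)² = 4.1·10.6 − ½·4.1² = 35.055.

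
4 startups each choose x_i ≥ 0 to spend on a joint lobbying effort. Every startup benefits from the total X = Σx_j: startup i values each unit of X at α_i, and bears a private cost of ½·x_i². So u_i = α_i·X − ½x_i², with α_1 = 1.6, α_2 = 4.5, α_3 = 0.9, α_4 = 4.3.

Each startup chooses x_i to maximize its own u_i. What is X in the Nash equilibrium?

11.3

Startup i's FOC: ∂u_i/∂x_i = α_i − x_i = 0, so x_i* = α_i.
NE contributions = (1.6, 4.5, 0.9, 4.3); X = 11.3.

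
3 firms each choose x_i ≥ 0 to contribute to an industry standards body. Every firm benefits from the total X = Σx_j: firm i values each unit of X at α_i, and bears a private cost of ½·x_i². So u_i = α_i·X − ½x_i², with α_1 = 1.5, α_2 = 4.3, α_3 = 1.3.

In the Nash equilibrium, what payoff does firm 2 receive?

21.285

Firm i's FOC: ∂u_i/∂x_i = α_i − x_i = 0, so x_i* = α_i.
NE contributions = (1.5, 4.3, 1.3); X = 7.1.
u_2 = α_2·X − ½·(x_2)² = 4.3·7.1 − ½·4.3² = 21.285.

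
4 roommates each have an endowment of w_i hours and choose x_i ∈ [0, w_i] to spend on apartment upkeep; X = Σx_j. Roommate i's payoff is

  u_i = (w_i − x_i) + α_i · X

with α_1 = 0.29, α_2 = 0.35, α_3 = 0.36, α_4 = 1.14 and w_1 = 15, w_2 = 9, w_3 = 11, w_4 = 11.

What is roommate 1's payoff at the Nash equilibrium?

∂u_i/∂x_i = α_i − 1, so roommate i contributes w_i if α_i > 1, else 0.
α_i > 1 for i ∈ {4}; NE contributions (0, 0, 0, 11), X = 11.
u_1 = (15 − 0) + 0.29·11 = 18.19.

18.19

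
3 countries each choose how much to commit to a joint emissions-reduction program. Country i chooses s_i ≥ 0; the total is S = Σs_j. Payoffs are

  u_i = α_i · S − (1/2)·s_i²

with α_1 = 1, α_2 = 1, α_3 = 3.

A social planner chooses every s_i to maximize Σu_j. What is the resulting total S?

15

Planner FOC: ∂(Σu_j)/∂s_i = (Σα_j) − s_i = 0, so s_i^SO = Σα_j = 5 for every i; S^SO = 15.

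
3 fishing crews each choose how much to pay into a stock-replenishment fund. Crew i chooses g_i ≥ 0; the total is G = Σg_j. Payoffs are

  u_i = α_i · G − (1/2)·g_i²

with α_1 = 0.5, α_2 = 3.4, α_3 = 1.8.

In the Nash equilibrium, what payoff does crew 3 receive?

Crew i's FOC: ∂u_i/∂g_i = α_i − g_i = 0, so g_i* = α_i.
NE contributions = (0.5, 3.4, 1.8); G = 5.7.
u_3 = α_3·G − ½·(g_3)² = 1.8·5.7 − ½·1.8² = 8.64.

8.64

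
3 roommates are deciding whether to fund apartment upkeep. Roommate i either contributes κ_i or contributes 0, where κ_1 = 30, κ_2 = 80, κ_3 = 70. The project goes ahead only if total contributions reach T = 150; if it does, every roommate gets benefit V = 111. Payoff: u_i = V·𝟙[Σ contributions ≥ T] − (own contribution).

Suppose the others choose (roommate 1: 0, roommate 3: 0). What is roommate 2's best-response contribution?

0

Others' total = 0. Even contributing 80 gives 80 < 150: no benefit either way.
Best response: 0.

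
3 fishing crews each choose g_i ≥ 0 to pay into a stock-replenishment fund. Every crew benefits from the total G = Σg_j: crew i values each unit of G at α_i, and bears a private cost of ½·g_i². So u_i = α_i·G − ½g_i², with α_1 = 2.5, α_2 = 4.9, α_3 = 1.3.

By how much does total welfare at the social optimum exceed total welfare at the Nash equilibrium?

Crew i's FOC: ∂u_i/∂g_i = α_i − g_i = 0, so g_i* = α_i.
NE contributions = (2.5, 4.9, 1.3); G = 8.7.
W^NE = (Σα)·G − ½Σα_i² = 8.7² − ½·31.95 = 59.715.
Planner sets g_i = Σα_j = 8.7 for every i, so G^SO = 3·8.7 = 26.1.
W^SO = (Σα)·G^SO − ½·3·(Σα)² = (3/2)·8.7² = 113.535.
Deadweight loss = W^SO − W^NE = 53.82.

53.82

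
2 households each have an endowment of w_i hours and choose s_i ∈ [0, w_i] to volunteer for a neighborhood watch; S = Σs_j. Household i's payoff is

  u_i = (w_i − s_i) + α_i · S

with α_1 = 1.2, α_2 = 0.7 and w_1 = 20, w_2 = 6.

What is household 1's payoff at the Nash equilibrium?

24

∂u_i/∂s_i = α_i − 1, so household i contributes w_i if α_i > 1, else 0.
α_i > 1 for i ∈ {1}; NE contributions (20, 0), S = 20.
u_1 = (20 − 20) + 1.2·20 = 24.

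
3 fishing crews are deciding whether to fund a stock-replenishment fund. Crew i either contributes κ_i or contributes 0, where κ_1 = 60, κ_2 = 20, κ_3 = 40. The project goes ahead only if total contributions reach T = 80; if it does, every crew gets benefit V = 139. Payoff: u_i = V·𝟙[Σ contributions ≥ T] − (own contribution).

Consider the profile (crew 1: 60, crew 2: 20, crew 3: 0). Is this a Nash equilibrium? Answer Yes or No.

Yes

Total = 80 ≥ 80: provided.
Crew 1 (pledges 60, payoff 79): dropping to 0 → total 20, payoff 0. No gain.
Crew 2 (pledges 20, payoff 119): dropping to 0 → total 60, payoff 0. No gain.
Crew 3 (pledges 0, payoff 139): pledging 40 → total 120, payoff 99. No gain.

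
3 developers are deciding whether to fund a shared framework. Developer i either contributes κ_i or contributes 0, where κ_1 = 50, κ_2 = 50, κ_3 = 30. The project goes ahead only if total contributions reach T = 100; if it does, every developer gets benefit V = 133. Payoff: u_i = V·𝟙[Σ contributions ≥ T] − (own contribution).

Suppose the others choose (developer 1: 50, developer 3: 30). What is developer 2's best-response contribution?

Others' total = 80. Contributing 50 brings total to 130 ≥ 100: gain V − κ_2 = 83.
Best response: 50.

50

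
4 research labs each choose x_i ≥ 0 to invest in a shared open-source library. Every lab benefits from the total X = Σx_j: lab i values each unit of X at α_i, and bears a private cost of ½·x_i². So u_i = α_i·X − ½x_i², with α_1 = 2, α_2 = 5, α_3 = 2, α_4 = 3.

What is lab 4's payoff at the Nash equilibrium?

31.5

Lab i's FOC: ∂u_i/∂x_i = α_i − x_i = 0, so x_i* = α_i.
NE contributions = (2, 5, 2, 3); X = 12.
u_4 = α_4·X − ½·(x_4)² = 3·12 − ½·3² = 31.5.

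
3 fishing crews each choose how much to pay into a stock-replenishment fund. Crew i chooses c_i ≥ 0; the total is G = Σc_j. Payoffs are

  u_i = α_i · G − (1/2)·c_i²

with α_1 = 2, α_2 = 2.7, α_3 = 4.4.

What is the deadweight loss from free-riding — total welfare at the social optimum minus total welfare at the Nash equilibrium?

56.73

Crew i's FOC: ∂u_i/∂c_i = α_i − c_i = 0, so c_i* = α_i.
NE contributions = (2, 2.7, 4.4); G = 9.1.
W^NE = (Σα)·G − ½Σα_i² = 9.1² − ½·30.65 = 67.485.
Planner sets c_i = Σα_j = 9.1 for every i, so G^SO = 3·9.1 = 27.3.
W^SO = (Σα)·G^SO − ½·3·(Σα)² = (3/2)·9.1² = 124.215.
Deadweight loss = W^SO − W^NE = 56.73.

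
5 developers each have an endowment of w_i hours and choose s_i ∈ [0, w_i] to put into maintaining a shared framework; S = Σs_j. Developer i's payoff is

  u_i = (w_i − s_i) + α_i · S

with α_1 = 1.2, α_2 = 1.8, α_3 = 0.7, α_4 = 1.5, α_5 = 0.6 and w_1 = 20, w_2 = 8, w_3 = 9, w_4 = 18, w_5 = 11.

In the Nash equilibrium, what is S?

46

∂u_i/∂s_i = α_i − 1, so developer i contributes w_i if α_i > 1, else 0.
α_i > 1 for i ∈ {1, 2, 4}; NE contributions (20, 8, 0, 18, 0), S = 46.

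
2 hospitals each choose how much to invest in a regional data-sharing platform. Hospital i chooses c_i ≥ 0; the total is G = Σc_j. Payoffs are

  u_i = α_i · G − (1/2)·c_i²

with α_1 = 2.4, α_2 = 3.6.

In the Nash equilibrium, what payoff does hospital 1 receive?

11.52

Hospital i's FOC: ∂u_i/∂c_i = α_i − c_i = 0, so c_i* = α_i.
NE contributions = (2.4, 3.6); G = 6.
u_1 = α_1·G − ½·(c_1)² = 2.4·6 − ½·2.4² = 11.52.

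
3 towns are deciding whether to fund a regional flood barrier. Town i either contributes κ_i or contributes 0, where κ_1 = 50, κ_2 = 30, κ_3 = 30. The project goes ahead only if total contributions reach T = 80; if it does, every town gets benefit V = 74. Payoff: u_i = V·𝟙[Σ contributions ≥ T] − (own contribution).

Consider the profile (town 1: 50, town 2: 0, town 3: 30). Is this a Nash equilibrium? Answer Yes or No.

Yes

Total = 80 ≥ 80: provided.
Town 1 (pledges 50, payoff 24): dropping to 0 → total 30, payoff 0. No gain.
Town 2 (pledges 0, payoff 74): pledging 30 → total 110, payoff 44. No gain.
Town 3 (pledges 30, payoff 44): dropping to 0 → total 50, payoff 0. No gain.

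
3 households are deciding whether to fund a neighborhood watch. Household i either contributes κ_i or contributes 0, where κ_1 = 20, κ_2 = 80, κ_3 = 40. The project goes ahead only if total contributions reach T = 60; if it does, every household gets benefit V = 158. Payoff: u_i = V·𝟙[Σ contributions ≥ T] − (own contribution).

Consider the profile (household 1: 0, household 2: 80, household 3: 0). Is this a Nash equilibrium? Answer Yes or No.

Total = 80 ≥ 60: provided.
Household 1 (pledges 0, payoff 158): pledging 20 → total 100, payoff 138. No gain.
Household 2 (pledges 80, payoff 78): dropping to 0 → total 0, payoff 0. No gain.
Household 3 (pledges 0, payoff 158): pledging 40 → total 120, payoff 118. No gain.

Yes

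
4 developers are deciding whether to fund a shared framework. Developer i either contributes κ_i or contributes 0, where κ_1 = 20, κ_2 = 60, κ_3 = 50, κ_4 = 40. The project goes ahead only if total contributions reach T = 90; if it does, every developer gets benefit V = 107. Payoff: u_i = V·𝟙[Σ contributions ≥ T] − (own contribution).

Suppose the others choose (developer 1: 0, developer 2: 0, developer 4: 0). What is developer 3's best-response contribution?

0

Others' total = 0. Even contributing 50 gives 50 < 90: no benefit either way.
Best response: 0.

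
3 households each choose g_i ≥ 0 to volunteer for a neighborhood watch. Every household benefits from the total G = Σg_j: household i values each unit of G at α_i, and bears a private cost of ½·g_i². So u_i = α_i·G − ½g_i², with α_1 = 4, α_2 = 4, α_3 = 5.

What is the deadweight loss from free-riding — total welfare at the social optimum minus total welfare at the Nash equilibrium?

113

Household i's FOC: ∂u_i/∂g_i = α_i − g_i = 0, so g_i* = α_i.
NE contributions = (4, 4, 5); G = 13.
W^NE = (Σα)·G − ½Σα_i² = 13² − ½·57 = 140.5.
Planner sets g_i = Σα_j = 13 for every i, so G^SO = 3·13 = 39.
W^SO = (Σα)·G^SO − ½·3·(Σα)² = (3/2)·13² = 253.5.
Deadweight loss = W^SO − W^NE = 113.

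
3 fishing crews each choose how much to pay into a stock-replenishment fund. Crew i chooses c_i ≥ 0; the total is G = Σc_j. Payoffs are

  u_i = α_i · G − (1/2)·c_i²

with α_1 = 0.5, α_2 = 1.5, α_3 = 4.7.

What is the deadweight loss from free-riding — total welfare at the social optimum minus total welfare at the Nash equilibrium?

34.74

Crew i's FOC: ∂u_i/∂c_i = α_i − c_i = 0, so c_i* = α_i.
NE contributions = (0.5, 1.5, 4.7); G = 6.7.
W^NE = (Σα)·G − ½Σα_i² = 6.7² − ½·24.59 = 32.595.
Planner sets c_i = Σα_j = 6.7 for every i, so G^SO = 3·6.7 = 20.1.
W^SO = (Σα)·G^SO − ½·3·(Σα)² = (3/2)·6.7² = 67.335.
Deadweight loss = W^SO − W^NE = 34.74.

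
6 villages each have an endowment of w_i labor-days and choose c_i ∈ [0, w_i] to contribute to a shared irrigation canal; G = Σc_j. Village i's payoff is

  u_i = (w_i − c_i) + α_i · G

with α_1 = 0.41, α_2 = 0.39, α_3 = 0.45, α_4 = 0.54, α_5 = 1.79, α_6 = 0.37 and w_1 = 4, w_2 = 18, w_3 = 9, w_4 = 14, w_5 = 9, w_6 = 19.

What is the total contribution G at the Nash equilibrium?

9

∂u_i/∂c_i = α_i − 1, so village i contributes w_i if α_i > 1, else 0.
α_i > 1 for i ∈ {5}; NE contributions (0, 0, 0, 0, 9, 0), G = 9.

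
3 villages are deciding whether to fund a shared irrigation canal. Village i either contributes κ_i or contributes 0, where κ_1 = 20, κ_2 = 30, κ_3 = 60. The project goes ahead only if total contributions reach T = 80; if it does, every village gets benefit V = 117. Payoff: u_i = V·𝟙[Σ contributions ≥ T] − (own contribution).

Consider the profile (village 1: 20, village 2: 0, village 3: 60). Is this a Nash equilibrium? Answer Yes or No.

Total = 80 ≥ 80: provided.
Village 1 (pledges 20, payoff 97): dropping to 0 → total 60, payoff 0. No gain.
Village 2 (pledges 0, payoff 117): pledging 30 → total 110, payoff 87. No gain.
Village 3 (pledges 60, payoff 57): dropping to 0 → total 20, payoff 0. No gain.

Yes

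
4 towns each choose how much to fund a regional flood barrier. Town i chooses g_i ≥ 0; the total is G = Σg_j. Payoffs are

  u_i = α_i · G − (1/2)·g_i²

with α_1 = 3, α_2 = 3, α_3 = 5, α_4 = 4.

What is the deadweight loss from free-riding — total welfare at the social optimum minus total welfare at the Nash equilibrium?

Town i's FOC: ∂u_i/∂g_i = α_i − g_i = 0, so g_i* = α_i.
NE contributions = (3, 3, 5, 4); G = 15.
W^NE = (Σα)·G − ½Σα_i² = 15² − ½·59 = 195.5.
Planner sets g_i = Σα_j = 15 for every i, so G^SO = 4·15 = 60.
W^SO = (Σα)·G^SO − ½·4·(Σα)² = (4/2)·15² = 450.
Deadweight loss = W^SO − W^NE = 254.5.

254.5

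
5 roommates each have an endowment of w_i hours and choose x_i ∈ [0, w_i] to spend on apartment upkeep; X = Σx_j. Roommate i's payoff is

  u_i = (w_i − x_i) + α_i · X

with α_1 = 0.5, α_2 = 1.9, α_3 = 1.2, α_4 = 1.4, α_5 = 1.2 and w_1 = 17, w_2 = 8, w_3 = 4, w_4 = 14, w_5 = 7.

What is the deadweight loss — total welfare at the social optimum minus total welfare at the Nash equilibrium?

∂u_i/∂x_i = α_i − 1, so roommate i contributes w_i if α_i > 1, else 0.
α_i > 1 for i ∈ {2, 3, 4, 5}; NE contributions (0, 8, 4, 14, 7), X = 33.
W^NE = Σw_i − X^NE + (Σα_i)·X^NE = 50 + 5.2·33 = 221.6.
Planner: ∂(Σu_j)/∂x_i = Σα_j − 1 = 5.2 > 0, so everyone contributes w_i; X^SO = 50, W^SO = 50 + 5.2·50 = 310.
Deadweight loss = 88.4.

88.4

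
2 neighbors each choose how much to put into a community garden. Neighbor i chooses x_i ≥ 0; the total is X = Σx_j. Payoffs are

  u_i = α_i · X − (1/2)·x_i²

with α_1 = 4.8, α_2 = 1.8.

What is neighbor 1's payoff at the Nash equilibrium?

Neighbor i's FOC: ∂u_i/∂x_i = α_i − x_i = 0, so x_i* = α_i.
NE contributions = (4.8, 1.8); X = 6.6.
u_1 = α_1·X − ½·(x_1)² = 4.8·6.6 − ½·4.8² = 20.16.

20.16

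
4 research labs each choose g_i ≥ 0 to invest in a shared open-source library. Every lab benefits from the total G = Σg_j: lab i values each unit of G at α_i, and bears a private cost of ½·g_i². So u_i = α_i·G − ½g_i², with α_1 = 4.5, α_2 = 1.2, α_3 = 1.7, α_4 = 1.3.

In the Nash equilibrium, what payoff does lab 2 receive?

9.72

Lab i's FOC: ∂u_i/∂g_i = α_i − g_i = 0, so g_i* = α_i.
NE contributions = (4.5, 1.2, 1.7, 1.3); G = 8.7.
u_2 = α_2·G − ½·(g_2)² = 1.2·8.7 − ½·1.2² = 9.72.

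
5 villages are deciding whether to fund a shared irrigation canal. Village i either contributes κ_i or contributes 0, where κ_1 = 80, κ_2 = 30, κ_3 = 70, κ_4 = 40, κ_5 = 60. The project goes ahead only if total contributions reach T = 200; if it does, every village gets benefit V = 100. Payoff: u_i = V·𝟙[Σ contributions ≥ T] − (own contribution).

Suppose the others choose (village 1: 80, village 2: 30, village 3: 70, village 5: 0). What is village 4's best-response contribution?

Others' total = 180. Contributing 40 brings total to 220 ≥ 200: gain V − κ_4 = 60.
Best response: 40.

40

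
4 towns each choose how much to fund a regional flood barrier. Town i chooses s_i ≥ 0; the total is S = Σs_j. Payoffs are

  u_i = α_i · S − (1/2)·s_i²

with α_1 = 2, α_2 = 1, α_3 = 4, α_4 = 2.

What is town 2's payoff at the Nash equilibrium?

8.5

Town i's FOC: ∂u_i/∂s_i = α_i − s_i = 0, so s_i* = α_i.
NE contributions = (2, 1, 4, 2); S = 9.
u_2 = α_2·S − ½·(s_2)² = 1·9 − ½·1² = 8.5.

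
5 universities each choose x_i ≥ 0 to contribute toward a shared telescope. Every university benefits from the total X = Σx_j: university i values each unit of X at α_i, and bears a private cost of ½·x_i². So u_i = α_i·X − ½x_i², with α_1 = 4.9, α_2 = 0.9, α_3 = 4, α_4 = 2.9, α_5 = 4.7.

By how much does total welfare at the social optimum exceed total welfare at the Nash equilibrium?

489.8

University i's FOC: ∂u_i/∂x_i = α_i − x_i = 0, so x_i* = α_i.
NE contributions = (4.9, 0.9, 4, 2.9, 4.7); X = 17.4.
W^NE = (Σα)·X − ½Σα_i² = 17.4² − ½·71.32 = 267.1.
Planner sets x_i = Σα_j = 17.4 for every i, so X^SO = 5·17.4 = 87.
W^SO = (Σα)·X^SO − ½·5·(Σα)² = (5/2)·17.4² = 756.9.
Deadweight loss = W^SO − W^NE = 489.8.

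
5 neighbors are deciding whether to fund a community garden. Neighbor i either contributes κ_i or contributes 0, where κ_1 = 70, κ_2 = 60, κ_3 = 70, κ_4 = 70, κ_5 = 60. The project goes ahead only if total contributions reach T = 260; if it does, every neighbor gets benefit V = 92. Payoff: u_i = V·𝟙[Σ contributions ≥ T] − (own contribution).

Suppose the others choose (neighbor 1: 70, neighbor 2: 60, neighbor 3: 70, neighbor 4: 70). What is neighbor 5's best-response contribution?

0

Others' total = 270 ≥ 260; contributing adds cost 60 for no extra benefit.
Best response: 0.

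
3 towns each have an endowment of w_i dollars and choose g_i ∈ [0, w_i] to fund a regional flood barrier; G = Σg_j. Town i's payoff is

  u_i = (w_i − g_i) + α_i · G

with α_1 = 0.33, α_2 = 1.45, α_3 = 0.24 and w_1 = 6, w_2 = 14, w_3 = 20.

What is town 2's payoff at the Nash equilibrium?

∂u_i/∂g_i = α_i − 1, so town i contributes w_i if α_i > 1, else 0.
α_i > 1 for i ∈ {2}; NE contributions (0, 14, 0), G = 14.
u_2 = (14 − 14) + 1.45·14 = 20.3.

20.3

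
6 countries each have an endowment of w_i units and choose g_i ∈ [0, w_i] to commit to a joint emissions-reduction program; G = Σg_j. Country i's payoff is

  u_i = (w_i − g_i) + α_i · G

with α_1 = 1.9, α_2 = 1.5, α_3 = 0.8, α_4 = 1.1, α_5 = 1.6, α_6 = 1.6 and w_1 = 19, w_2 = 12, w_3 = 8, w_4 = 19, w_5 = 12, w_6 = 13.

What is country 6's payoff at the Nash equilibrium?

120

∂u_i/∂g_i = α_i − 1, so country i contributes w_i if α_i > 1, else 0.
α_i > 1 for i ∈ {1, 2, 4, 5, 6}; NE contributions (19, 12, 0, 19, 12, 13), G = 75.
u_6 = (13 − 13) + 1.6·75 = 120.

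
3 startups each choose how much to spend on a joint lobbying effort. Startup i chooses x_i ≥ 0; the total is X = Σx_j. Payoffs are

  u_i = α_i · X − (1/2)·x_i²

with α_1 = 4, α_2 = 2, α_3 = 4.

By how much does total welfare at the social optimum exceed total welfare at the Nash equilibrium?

68

Startup i's FOC: ∂u_i/∂x_i = α_i − x_i = 0, so x_i* = α_i.
NE contributions = (4, 2, 4); X = 10.
W^NE = (Σα)·X − ½Σα_i² = 10² − ½·36 = 82.
Planner sets x_i = Σα_j = 10 for every i, so X^SO = 3·10 = 30.
W^SO = (Σα)·X^SO − ½·3·(Σα)² = (3/2)·10² = 150.
Deadweight loss = W^SO − W^NE = 68.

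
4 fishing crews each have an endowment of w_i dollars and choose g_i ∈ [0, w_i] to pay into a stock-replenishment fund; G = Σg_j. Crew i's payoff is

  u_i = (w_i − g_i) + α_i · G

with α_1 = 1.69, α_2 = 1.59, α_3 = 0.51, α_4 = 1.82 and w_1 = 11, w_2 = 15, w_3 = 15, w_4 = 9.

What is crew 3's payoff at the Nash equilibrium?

32.85

∂u_i/∂g_i = α_i − 1, so crew i contributes w_i if α_i > 1, else 0.
α_i > 1 for i ∈ {1, 2, 4}; NE contributions (11, 15, 0, 9), G = 35.
u_3 = (15 − 0) + 0.51·35 = 32.85.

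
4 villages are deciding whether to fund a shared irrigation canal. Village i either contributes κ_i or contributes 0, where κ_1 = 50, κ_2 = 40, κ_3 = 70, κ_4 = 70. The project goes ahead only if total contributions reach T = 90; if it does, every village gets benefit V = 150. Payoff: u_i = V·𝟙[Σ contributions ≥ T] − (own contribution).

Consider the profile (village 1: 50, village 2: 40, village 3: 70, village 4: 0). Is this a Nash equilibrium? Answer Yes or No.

No

Total = 160 ≥ 90: provided.
Village 1 (pledges 50, payoff 100): dropping to 0 → total 110, payoff 150. Profitable deviation.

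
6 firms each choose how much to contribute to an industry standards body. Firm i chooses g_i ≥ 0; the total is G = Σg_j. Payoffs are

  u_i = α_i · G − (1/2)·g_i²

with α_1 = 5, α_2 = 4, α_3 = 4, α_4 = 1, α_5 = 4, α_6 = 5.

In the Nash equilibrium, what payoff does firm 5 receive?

84

Firm i's FOC: ∂u_i/∂g_i = α_i − g_i = 0, so g_i* = α_i.
NE contributions = (5, 4, 4, 1, 4, 5); G = 23.
u_5 = α_5·G − ½·(g_5)² = 4·23 − ½·4² = 84.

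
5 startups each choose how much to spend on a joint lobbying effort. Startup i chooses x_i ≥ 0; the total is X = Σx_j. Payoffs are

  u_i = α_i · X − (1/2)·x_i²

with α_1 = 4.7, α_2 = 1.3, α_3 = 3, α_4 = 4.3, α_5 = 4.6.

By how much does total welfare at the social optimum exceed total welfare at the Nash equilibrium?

Startup i's FOC: ∂u_i/∂x_i = α_i − x_i = 0, so x_i* = α_i.
NE contributions = (4.7, 1.3, 3, 4.3, 4.6); X = 17.9.
W^NE = (Σα)·X − ½Σα_i² = 17.9² − ½·72.43 = 284.195.
Planner sets x_i = Σα_j = 17.9 for every i, so X^SO = 5·17.9 = 89.5.
W^SO = (Σα)·X^SO − ½·5·(Σα)² = (5/2)·17.9² = 801.025.
Deadweight loss = W^SO − W^NE = 516.83.

516.83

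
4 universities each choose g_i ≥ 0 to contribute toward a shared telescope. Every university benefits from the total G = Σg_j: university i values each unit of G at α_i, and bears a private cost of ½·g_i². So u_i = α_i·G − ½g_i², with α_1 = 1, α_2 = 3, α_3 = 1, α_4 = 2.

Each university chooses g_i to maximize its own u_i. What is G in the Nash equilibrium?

7

University i's FOC: ∂u_i/∂g_i = α_i − g_i = 0, so g_i* = α_i.
NE contributions = (1, 3, 1, 2); G = 7.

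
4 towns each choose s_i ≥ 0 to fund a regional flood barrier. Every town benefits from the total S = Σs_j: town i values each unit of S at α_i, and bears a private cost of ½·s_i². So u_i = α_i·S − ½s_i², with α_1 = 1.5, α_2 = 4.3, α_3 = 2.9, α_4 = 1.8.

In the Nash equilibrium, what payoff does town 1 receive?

Town i's FOC: ∂u_i/∂s_i = α_i − s_i = 0, so s_i* = α_i.
NE contributions = (1.5, 4.3, 2.9, 1.8); S = 10.5.
u_1 = α_1·S − ½·(s_1)² = 1.5·10.5 − ½·1.5² = 14.625.

14.625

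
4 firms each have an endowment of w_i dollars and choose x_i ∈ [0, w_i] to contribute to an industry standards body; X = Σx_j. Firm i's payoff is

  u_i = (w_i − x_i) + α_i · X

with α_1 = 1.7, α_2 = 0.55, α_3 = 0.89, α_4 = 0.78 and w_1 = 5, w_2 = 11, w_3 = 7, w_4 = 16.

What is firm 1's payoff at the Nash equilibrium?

8.5

∂u_i/∂x_i = α_i − 1, so firm i contributes w_i if α_i > 1, else 0.
α_i > 1 for i ∈ {1}; NE contributions (5, 0, 0, 0), X = 5.
u_1 = (5 − 5) + 1.7·5 = 8.5.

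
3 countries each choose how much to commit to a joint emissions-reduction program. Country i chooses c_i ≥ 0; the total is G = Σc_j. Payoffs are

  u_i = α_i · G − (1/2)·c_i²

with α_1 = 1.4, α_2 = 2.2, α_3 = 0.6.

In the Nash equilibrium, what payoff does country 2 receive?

Country i's FOC: ∂u_i/∂c_i = α_i − c_i = 0, so c_i* = α_i.
NE contributions = (1.4, 2.2, 0.6); G = 4.2.
u_2 = α_2·G − ½·(c_2)² = 2.2·4.2 − ½·2.2² = 6.82.

6.82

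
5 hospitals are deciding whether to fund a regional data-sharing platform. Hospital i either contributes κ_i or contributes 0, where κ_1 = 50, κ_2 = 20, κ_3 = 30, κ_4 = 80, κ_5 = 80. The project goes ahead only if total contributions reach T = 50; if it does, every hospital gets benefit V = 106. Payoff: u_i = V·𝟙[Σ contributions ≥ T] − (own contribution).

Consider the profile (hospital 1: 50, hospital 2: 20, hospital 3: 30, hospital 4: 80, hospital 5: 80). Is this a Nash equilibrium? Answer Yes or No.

No

Total = 260 ≥ 50: provided.
Hospital 1 (pledges 50, payoff 56): dropping to 0 → total 210, payoff 106. Profitable deviation.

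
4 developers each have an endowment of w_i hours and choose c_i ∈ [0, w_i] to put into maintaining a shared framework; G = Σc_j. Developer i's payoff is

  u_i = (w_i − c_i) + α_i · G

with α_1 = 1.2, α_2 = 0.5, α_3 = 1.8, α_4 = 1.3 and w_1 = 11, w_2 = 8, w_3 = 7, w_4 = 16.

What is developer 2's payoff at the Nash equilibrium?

∂u_i/∂c_i = α_i − 1, so developer i contributes w_i if α_i > 1, else 0.
α_i > 1 for i ∈ {1, 3, 4}; NE contributions (11, 0, 7, 16), G = 34.
u_2 = (8 − 0) + 0.5·34 = 25.

25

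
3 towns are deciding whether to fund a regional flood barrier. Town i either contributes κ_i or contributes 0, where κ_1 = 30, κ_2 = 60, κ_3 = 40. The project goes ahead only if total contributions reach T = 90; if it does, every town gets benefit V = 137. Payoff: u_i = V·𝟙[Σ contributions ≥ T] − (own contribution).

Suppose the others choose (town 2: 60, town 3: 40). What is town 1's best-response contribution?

Others' total = 100 ≥ 90; contributing adds cost 30 for no extra benefit.
Best response: 0.

0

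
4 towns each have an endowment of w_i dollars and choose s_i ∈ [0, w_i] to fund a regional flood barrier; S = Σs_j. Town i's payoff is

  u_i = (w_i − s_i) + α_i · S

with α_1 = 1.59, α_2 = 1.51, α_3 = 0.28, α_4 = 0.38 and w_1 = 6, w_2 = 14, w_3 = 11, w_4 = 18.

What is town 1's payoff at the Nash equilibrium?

31.8

∂u_i/∂s_i = α_i − 1, so town i contributes w_i if α_i > 1, else 0.
α_i > 1 for i ∈ {1, 2}; NE contributions (6, 14, 0, 0), S = 20.
u_1 = (6 − 6) + 1.59·20 = 31.8.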